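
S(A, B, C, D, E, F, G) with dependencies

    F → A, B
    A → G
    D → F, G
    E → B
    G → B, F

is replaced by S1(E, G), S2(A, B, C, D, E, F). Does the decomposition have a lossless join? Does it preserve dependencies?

Lossless test: (E)⁺ = {B, E}, which is a superkey of neither fragment — lossy.
Dependency preservation: the restricted closure of {A} across the fragments never reaches {G}, so A → G cannot be enforced without a join — not preserved.

lossy and not dependency-preserving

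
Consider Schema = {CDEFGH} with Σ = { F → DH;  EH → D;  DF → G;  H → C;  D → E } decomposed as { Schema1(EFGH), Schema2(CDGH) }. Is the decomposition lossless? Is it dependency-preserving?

lossy and not dependency-preserving

Lossless test: (GH)⁺ = {CGH}, which is a superkey of neither fragment — lossy.
Dependency preservation: the restricted closure of {F} across the fragments never reaches {DH}, so F → DH cannot be enforced without a join — not preserved.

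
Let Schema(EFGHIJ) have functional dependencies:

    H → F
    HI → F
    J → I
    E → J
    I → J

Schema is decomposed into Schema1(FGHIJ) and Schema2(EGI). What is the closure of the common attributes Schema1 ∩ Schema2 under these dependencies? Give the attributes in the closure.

Schema1 ∩ Schema2 = {GI}.
I → J applies, adding J
Closure: {GIJ}.

GIJ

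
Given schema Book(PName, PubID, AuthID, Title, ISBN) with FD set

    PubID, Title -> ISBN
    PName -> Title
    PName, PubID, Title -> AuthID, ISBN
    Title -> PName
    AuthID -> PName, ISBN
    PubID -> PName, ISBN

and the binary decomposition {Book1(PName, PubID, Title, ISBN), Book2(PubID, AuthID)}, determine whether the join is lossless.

Yes

Common attributes: Book1 ∩ Book2 = {PubID}.
Closure of {PubID}: PubID → PName, ISBN applies, adding PName, ISBN; PName → Title applies, adding Title; PName, PubID, Title → AuthID, ISBN applies, adding AuthID. So (PubID)⁺ = {PName, PubID, AuthID, Title, ISBN}.
This closure contains every attribute of Book1, so Book1 ∩ Book2 → Book1. The join is lossless.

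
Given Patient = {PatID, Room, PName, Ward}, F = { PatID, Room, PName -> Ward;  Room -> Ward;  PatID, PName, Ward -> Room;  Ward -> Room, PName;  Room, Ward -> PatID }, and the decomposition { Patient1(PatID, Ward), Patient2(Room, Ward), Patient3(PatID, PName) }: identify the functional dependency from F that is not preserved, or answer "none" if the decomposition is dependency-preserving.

Check Ward → Room, PName: no single fragment contains all of {Room, PName, Ward}, and the restricted closure of {Ward} across the fragments never reaches {Room, PName}.
PatID, Room, PName → Ward is preserved.
Room → Ward is preserved.
PatID, PName, Ward → Room is preserved.
Room, Ward → PatID is preserved.

Ward -> Room, PName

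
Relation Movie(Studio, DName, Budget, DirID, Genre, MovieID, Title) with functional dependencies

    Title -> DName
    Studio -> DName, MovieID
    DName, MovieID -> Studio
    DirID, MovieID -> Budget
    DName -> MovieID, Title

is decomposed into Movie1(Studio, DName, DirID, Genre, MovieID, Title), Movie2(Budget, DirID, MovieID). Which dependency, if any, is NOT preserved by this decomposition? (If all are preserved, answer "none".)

Title → DName lies within Movie1.
Studio → DName, MovieID lies within Movie1.
DName, MovieID → Studio lies within Movie1.
DirID, MovieID → Budget lies within Movie2.
DName → MovieID, Title lies within Movie1.
Every dependency is enforceable on the fragments, so the decomposition is dependency-preserving.

none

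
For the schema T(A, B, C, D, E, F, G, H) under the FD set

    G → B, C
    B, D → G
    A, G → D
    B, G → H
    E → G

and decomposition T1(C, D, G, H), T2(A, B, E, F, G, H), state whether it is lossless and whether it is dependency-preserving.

lossy and not dependency-preserving

Lossless test: (G, H)⁺ = {B, C, G, H}, which is a superkey of neither fragment — lossy.
Dependency preservation: the restricted closure of {B, D} across the fragments never reaches {G}, so B, D → G cannot be enforced without a join — not preserved.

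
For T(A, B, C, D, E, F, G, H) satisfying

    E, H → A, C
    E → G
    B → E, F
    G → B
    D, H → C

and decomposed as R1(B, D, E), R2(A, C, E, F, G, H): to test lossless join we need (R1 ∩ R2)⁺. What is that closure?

R1 ∩ R2 = {E}.
E → G applies, adding G
G → B applies, adding B
B → E, F applies, adding F
Closure: {B, E, F, G}.

B, E, F, G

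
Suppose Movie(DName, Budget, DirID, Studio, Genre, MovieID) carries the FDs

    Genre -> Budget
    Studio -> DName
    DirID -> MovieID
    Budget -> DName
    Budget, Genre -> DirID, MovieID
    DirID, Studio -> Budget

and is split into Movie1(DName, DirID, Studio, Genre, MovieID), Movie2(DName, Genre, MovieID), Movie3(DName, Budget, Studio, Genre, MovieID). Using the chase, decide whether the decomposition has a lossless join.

Chase test. Columns are DName, Budget, DirID, Studio, Genre, MovieID; row i has aⱼ where attribute j ∈ Moviei, else bᵢⱼ.
Initial tableau (one row per fragment):
  row 1: a1 b12 a3 a4 a5 a6
  row 2: a1 b22 b23 b24 a5 a6
  row 3: a1 a2 b33 a4 a5 a6
Rows 1 and 2 agree on Genre; apply Genre→Budget and equate their Budget entries.
Rows 1 and 3 agree on Genre; apply Genre→Budget and equate their Budget entries.
Rows 1 and 2 agree on Budget, Genre; apply Budget, Genre→DirID, MovieID and equate their DirID, MovieID entries.
Rows 1 and 3 agree on Budget, Genre; apply Budget, Genre→DirID, MovieID and equate their DirID, MovieID entries.
Row 1 is now all distinguished symbols — the join is lossless.

Yes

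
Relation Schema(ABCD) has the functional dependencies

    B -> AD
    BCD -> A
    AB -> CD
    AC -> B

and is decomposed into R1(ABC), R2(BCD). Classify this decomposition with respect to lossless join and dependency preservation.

lossless and dependency-preserving

Lossless test: (BC)⁺ = {ABCD}, which contains all of one fragment — lossless.
Dependency preservation: B → AD; BCD → A; AB → CD are not contained in any single fragment, but the restricted closure of each left-hand side across the fragments still reaches the right-hand side; the remaining FDs each lie inside some fragment. All dependencies are preserved.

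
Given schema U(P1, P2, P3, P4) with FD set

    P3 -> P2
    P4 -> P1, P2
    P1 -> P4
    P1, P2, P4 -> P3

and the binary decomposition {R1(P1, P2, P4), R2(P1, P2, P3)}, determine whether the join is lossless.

Yes

Common attributes: R1 ∩ R2 = {P1, P2}.
Closure of {P1, P2}: P1 → P4 applies, adding P4; P1, P2, P4 → P3 applies, adding P3. So (P1, P2)⁺ = {P1, P2, P3, P4}.
This closure contains every attribute of R1, so R1 ∩ R2 → R1. The join is lossless.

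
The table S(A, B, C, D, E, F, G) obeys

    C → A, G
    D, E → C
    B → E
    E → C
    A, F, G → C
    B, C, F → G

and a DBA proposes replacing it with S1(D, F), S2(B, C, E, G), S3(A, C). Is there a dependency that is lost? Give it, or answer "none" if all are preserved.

A, F, G → C

Check A, F, G → C: no single fragment contains all of {A, C, F, G}, and the restricted closure of {A, F, G} across the fragments never reaches {C}.
C → A, G is preserved.
D, E → C is preserved.
B → E is preserved.
E → C is preserved.
B, C, F → G is preserved.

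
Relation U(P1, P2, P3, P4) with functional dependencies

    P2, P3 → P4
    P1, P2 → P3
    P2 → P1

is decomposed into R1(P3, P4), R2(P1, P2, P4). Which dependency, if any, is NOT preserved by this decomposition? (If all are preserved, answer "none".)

P1, P2 → P3

Check P1, P2 → P3: no single fragment contains all of {P1, P2, P3}, and the restricted closure of {P1, P2} across the fragments never reaches {P3}.
P2, P3 → P4 is preserved.
P2 → P1 is preserved.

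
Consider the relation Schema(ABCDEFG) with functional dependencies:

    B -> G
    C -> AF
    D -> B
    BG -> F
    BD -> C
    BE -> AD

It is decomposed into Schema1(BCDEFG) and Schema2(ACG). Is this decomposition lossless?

Common attributes: Schema1 ∩ Schema2 = {CG}.
Closure of {CG}: C → AF applies, adding AF. So (CG)⁺ = {ACFG}.
This closure contains every attribute of Schema2, so Schema1 ∩ Schema2 → Schema2. The join is lossless.

Yes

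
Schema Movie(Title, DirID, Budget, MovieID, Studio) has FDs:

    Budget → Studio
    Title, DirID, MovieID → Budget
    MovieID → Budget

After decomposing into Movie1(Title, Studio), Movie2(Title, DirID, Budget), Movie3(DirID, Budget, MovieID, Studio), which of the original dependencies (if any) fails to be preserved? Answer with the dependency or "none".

none

Budget → Studio lies within Movie3.
Title, DirID, MovieID → Budget: restricted closure across fragments reaches Budget.
MovieID → Budget lies within Movie3.
Every dependency is enforceable on the fragments, so the decomposition is dependency-preserving.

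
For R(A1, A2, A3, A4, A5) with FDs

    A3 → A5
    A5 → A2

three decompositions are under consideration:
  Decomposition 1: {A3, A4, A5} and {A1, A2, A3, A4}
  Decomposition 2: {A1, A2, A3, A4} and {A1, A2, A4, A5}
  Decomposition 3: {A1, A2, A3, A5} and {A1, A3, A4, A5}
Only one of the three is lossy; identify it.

Decomposition 1: common = {A3, A4}, closure = {A2, A3, A4, A5} → lossless.
Decomposition 2: common = {A1, A2, A4}, closure = {A1, A2, A4} → lossy.
Decomposition 3: common = {A1, A3, A5}, closure = {A1, A2, A3, A5} → lossless.

Decomposition 2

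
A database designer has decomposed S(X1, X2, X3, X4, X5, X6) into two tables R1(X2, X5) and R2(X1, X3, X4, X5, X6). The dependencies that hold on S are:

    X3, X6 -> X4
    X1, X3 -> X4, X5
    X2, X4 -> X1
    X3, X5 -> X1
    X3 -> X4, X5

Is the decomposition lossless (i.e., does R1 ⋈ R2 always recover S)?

Common attributes: R1 ∩ R2 = {X5}.
No dependency enlarges {X5}, so (X5)⁺ = {X5}.
The closure contains neither all of R1 = {X2, X5} nor all of R2 = {X1, X3, X4, X5, X6}, so the common attributes are not a superkey of either fragment. The join is lossy.

No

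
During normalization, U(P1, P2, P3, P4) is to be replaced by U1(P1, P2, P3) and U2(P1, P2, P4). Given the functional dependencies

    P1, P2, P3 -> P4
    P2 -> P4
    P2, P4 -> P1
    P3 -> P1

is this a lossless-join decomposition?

Yes

Common attributes: U1 ∩ U2 = {P1, P2}.
Closure of {P1, P2}: P2 → P4 applies, adding P4. So (P1, P2)⁺ = {P1, P2, P4}.
This closure contains every attribute of U2, so U1 ∩ U2 → U2. The join is lossless.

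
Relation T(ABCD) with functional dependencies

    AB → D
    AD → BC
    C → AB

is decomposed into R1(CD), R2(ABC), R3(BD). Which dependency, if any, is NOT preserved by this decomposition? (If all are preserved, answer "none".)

AD → BC

Check AD → BC: no single fragment contains all of {ABCD}, and the restricted closure of {AD} across the fragments never reaches {BC}.
AB → D is preserved.
C → AB is preserved.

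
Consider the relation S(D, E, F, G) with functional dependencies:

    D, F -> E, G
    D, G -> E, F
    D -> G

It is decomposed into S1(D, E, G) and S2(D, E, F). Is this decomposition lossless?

Common attributes: S1 ∩ S2 = {D, E}.
Closure of {D, E}: D → G applies, adding G; D, G → E, F applies, adding F. So (D, E)⁺ = {D, E, F, G}.
This closure contains every attribute of S1, so S1 ∩ S2 → S1. The join is lossless.

Yes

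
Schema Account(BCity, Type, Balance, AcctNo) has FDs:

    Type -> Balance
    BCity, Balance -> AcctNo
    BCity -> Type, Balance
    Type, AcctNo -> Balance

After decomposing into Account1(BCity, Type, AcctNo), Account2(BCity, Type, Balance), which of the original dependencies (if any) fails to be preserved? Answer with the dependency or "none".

Type → Balance lies within Account2.
BCity, Balance → AcctNo: restricted closure across fragments reaches AcctNo.
BCity → Type, Balance lies within Account2.
Type, AcctNo → Balance: restricted closure across fragments reaches Balance.
Every dependency is enforceable on the fragments, so the decomposition is dependency-preserving.

none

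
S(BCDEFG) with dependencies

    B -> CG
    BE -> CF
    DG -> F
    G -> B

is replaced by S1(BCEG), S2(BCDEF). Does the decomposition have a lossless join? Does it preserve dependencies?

lossless and dependency-preserving

Lossless test: (BCE)⁺ = {BCEFG}, which contains all of one fragment — lossless.
Dependency preservation: DG → F is not contained in any single fragment, but the restricted closure of its left-hand side across the fragments still reaches the right-hand side; the remaining FDs each lie inside some fragment. All dependencies are preserved.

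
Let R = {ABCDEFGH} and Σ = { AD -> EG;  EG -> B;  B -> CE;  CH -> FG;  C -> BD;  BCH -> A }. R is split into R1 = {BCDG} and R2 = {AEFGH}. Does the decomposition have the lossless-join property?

Common attributes: R1 ∩ R2 = {G}.
No dependency enlarges {G}, so (G)⁺ = {G}.
The closure contains neither all of R1 = {BCDG} nor all of R2 = {AEFGH}, so the common attributes are not a superkey of either fragment. The join is lossy.

No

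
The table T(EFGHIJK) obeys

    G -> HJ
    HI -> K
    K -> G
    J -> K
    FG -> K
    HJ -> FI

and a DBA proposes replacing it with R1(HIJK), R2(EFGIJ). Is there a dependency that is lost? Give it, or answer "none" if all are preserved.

none

G → HJ: restricted closure across fragments reaches HJ.
HI → K lies within R1.
K → G: restricted closure across fragments reaches G.
J → K lies within R1.
FG → K: restricted closure across fragments reaches K.
HJ → FI: restricted closure across fragments reaches FI.
Every dependency is enforceable on the fragments, so the decomposition is dependency-preserving.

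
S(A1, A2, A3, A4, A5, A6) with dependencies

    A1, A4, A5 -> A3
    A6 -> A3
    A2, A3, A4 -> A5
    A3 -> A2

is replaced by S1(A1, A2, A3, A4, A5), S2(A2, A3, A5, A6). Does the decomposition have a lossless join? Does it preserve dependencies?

Lossless test: (A2, A3, A5)⁺ = {A2, A3, A5}, which is a superkey of neither fragment — lossy.
Dependency preservation: every FD's attributes lie within a single fragment, so each can be enforced locally — preserved.

lossy but dependency-preserving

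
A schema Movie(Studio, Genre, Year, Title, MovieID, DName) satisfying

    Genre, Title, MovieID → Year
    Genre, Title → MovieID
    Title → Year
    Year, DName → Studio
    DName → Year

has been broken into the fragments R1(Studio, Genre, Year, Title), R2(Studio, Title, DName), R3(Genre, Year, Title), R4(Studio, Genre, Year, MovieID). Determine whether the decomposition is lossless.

No

Chase test. Columns are Studio, Genre, Year, Title, MovieID, DName; row i has aⱼ where attribute j ∈ Ri, else bᵢⱼ.
Initial tableau (one row per fragment):
  row 1: a1 a2 a3 a4 b15 b16
  row 2: a1 b22 b23 a4 b25 a6
  row 3: b31 a2 a3 a4 b35 b36
  row 4: a1 a2 a3 b44 a5 b46
Rows 1 and 3 agree on Genre, Title; apply Genre, Title→MovieID and equate their MovieID entries.
Rows 1 and 2 agree on Title; apply Title→Year and equate their Year entries.
No row becomes fully distinguished — the join is lossy.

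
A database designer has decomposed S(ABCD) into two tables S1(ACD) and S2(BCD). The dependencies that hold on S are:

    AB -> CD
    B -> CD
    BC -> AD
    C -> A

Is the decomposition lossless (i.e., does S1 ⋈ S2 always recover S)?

Common attributes: S1 ∩ S2 = {CD}.
Closure of {CD}: C → A applies, adding A. So (CD)⁺ = {ACD}.
This closure contains every attribute of S1, so S1 ∩ S2 → S1. The join is lossless.

Yes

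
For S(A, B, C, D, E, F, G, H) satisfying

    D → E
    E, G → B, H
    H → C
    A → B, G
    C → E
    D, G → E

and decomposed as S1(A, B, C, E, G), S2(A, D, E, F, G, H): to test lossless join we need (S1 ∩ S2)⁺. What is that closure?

A, B, C, E, G, H

S1 ∩ S2 = {A, E, G}.
E, G → B, H applies, adding B, H
H → C applies, adding C
Closure: {A, B, C, E, G, H}.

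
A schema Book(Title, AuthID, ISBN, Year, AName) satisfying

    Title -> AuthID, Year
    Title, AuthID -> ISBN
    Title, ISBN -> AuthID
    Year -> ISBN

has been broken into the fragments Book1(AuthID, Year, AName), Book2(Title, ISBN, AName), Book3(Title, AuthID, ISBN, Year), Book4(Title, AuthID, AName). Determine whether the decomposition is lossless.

Chase test. Columns are Title, AuthID, ISBN, Year, AName; row i has aⱼ where attribute j ∈ Booki, else bᵢⱼ.
Initial tableau (one row per fragment):
  row 1: b11 a2 b13 a4 a5
  row 2: a1 b22 a3 b24 a5
  row 3: a1 a2 a3 a4 b35
  row 4: a1 a2 b43 b44 a5
Rows 2 and 3 agree on Title; apply Title→AuthID, Year and equate their AuthID, Year entries.
Rows 2 and 4 agree on Title; apply Title→AuthID, Year and equate their AuthID, Year entries.
Rows 2 and 4 agree on Title, AuthID; apply Title, AuthID→ISBN and equate their ISBN entries.
Rows 1 and 2 agree on Year; apply Year→ISBN and equate their ISBN entries.
Row 2 is now all distinguished symbols — the join is lossless.

Yes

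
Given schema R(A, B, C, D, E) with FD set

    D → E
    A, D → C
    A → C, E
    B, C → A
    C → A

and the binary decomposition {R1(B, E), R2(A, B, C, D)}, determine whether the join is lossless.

No

Common attributes: R1 ∩ R2 = {B}.
No dependency enlarges {B}, so (B)⁺ = {B}.
The closure contains neither all of R1 = {B, E} nor all of R2 = {A, B, C, D}, so the common attributes are not a superkey of either fragment. The join is lossy.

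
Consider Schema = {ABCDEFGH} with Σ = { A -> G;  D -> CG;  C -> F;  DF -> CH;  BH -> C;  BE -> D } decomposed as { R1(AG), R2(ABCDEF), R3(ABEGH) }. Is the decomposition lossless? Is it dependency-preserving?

lossless but not dependency-preserving

Lossless test (chase): Rows 1 and 2 agree on A; apply A→G and equate their G entries. Rows 2 and 3 agree on BE; apply BE→D and equate their D entries. Rows 2 and 3 agree on D; apply D→CG and equate their CG entries. Rows 2 and 3 agree on C; apply C→F and equate their F entries. Rows 2 and 3 agree on DF; apply DF→CH and equate their CH entries. Row 2 is now all distinguished symbols — the join is lossless.
Dependency preservation: the restricted closure of {D} across the fragments never reaches {CG}, so D → CG cannot be enforced without a join — not preserved.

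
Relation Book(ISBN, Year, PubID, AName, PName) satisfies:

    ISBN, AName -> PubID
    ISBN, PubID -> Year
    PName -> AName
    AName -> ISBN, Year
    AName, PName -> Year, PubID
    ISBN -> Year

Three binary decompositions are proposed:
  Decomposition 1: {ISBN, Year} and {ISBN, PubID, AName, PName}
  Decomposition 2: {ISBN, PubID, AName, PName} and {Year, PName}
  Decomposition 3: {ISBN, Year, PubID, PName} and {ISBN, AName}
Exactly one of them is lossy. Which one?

Decomposition 3

Decomposition 1: common = {ISBN}, closure = {ISBN, Year} → lossless.
Decomposition 2: common = {PName}, closure = {ISBN, Year, PubID, AName, PName} → lossless.
Decomposition 3: common = {ISBN}, closure = {ISBN, Year} → lossy.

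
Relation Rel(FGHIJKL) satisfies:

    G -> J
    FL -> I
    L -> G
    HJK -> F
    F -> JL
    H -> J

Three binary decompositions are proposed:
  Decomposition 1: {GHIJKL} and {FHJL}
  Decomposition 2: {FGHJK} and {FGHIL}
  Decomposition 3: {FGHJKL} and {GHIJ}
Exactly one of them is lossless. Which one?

Decomposition 2

Decomposition 1: common = {HJL}, closure = {GHJL} → lossy.
Decomposition 2: common = {FGH}, closure = {FGHIJL} → lossless.
Decomposition 3: common = {GHJ}, closure = {GHJ} → lossy.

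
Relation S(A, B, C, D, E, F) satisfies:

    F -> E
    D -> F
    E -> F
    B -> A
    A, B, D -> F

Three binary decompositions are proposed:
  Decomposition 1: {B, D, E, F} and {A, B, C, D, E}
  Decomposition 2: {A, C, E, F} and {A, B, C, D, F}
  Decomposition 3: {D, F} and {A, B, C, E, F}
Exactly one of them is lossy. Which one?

Decomposition 3

Decomposition 1: common = {B, D, E}, closure = {A, B, D, E, F} → lossless.
Decomposition 2: common = {A, C, F}, closure = {A, C, E, F} → lossless.
Decomposition 3: common = {F}, closure = {E, F} → lossy.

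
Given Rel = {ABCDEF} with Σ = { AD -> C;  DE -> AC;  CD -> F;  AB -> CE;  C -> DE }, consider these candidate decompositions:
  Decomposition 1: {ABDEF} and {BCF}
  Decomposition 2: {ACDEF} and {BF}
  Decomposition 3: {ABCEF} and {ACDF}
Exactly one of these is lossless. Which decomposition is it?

Decomposition 1: common = {BF}, closure = {BF} → lossy.
Decomposition 2: common = {F}, closure = {F} → lossy.
Decomposition 3: common = {ACF}, closure = {ACDEF} → lossless.

Decomposition 3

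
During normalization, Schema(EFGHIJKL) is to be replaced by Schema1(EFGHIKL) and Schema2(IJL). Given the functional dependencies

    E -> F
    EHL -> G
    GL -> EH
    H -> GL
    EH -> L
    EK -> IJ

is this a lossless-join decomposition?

No

Common attributes: Schema1 ∩ Schema2 = {IL}.
No dependency enlarges {IL}, so (IL)⁺ = {IL}.
The closure contains neither all of Schema1 = {EFGHIKL} nor all of Schema2 = {IJL}, so the common attributes are not a superkey of either fragment. The join is lossy.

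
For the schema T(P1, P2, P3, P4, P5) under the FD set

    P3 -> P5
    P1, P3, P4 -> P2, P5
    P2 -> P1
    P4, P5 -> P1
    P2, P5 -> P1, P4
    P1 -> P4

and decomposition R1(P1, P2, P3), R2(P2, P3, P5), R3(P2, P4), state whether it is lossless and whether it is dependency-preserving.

Lossless test (chase): Rows 1 and 2 agree on P3; apply P3→P5 and equate their P5 entries. Rows 1 and 2 agree on P2; apply P2→P1 and equate their P1 entries. Rows 1 and 3 agree on P2; apply P2→P1 and equate their P1 entries. Rows 1 and 2 agree on P2, P5; apply P2, P5→P1, P4 and equate their P1, P4 entries. Rows 1 and 3 agree on P1; apply P1→P4 and equate their P4 entries. Row 1 is now all distinguished symbols — the join is lossless.
Dependency preservation: the restricted closure of {P4, P5} across the fragments never reaches {P1}, so P4, P5 → P1 cannot be enforced without a join — not preserved.

lossless but not dependency-preserving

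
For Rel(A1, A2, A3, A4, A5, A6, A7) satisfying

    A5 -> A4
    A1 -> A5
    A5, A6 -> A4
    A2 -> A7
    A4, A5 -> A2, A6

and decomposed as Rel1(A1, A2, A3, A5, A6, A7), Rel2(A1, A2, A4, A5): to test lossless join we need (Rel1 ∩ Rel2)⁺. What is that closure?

Rel1 ∩ Rel2 = {A1, A2, A5}.
A5 → A4 applies, adding A4
A2 → A7 applies, adding A7
A4, A5 → A2, A6 applies, adding A6
Closure: {A1, A2, A4, A5, A6, A7}.

A1, A2, A4, A5, A6, A7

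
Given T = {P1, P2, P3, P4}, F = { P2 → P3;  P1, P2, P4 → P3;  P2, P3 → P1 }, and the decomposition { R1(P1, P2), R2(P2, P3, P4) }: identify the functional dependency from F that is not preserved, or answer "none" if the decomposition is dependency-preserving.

none

P2 → P3 lies within R2.
P1, P2, P4 → P3: restricted closure across fragments reaches P3.
P2, P3 → P1: restricted closure across fragments reaches P1.
Every dependency is enforceable on the fragments, so the decomposition is dependency-preserving.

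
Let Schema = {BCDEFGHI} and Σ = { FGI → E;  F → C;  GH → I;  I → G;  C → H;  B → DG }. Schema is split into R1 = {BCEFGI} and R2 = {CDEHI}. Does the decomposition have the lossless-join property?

Common attributes: R1 ∩ R2 = {CEI}.
Closure of {CEI}: I → G applies, adding G; C → H applies, adding H. So (CEI)⁺ = {CEGHI}.
The closure contains neither all of R1 = {BCEFGI} nor all of R2 = {CDEHI}, so the common attributes are not a superkey of either fragment. The join is lossy.

No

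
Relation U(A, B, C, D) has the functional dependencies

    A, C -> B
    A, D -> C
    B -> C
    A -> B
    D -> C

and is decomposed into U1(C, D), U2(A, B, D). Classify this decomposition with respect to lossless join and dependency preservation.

lossless but not dependency-preserving

Lossless test: (D)⁺ = {C, D}, which contains all of one fragment — lossless.
Dependency preservation: the restricted closure of {B} across the fragments never reaches {C}, so B → C cannot be enforced without a join — not preserved.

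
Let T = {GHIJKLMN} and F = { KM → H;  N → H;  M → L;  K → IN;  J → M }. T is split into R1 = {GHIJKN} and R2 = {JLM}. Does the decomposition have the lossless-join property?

Yes

Common attributes: R1 ∩ R2 = {J}.
Closure of {J}: J → M applies, adding M; M → L applies, adding L. So (J)⁺ = {JLM}.
This closure contains every attribute of R2, so R1 ∩ R2 → R2. The join is lossless.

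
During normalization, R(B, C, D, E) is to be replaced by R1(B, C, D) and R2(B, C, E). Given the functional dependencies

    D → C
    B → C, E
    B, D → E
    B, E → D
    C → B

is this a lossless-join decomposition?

Yes

Common attributes: R1 ∩ R2 = {B, C}.
Closure of {B, C}: B → C, E applies, adding E; B, E → D applies, adding D. So (B, C)⁺ = {B, C, D, E}.
This closure contains every attribute of R1, so R1 ∩ R2 → R1. The join is lossless.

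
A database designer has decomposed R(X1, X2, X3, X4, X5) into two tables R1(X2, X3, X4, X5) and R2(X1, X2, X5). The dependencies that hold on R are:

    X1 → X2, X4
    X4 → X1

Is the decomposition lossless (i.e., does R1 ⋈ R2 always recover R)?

No

Common attributes: R1 ∩ R2 = {X2, X5}.
No dependency enlarges {X2, X5}, so (X2, X5)⁺ = {X2, X5}.
The closure contains neither all of R1 = {X2, X3, X4, X5} nor all of R2 = {X1, X2, X5}, so the common attributes are not a superkey of either fragment. The join is lossy.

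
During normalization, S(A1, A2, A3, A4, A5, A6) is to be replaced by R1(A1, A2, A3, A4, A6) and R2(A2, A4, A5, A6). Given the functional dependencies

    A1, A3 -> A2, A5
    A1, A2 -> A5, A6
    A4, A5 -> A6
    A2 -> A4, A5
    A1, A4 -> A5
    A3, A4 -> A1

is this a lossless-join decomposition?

Common attributes: R1 ∩ R2 = {A2, A4, A6}.
Closure of {A2, A4, A6}: A2 → A4, A5 applies, adding A5. So (A2, A4, A6)⁺ = {A2, A4, A5, A6}.
This closure contains every attribute of R2, so R1 ∩ R2 → R2. The join is lossless.

Yes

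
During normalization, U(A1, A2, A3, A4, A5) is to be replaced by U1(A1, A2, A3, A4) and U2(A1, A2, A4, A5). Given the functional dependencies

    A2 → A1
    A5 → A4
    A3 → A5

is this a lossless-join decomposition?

No

Common attributes: U1 ∩ U2 = {A1, A2, A4}.
No dependency enlarges {A1, A2, A4}, so (A1, A2, A4)⁺ = {A1, A2, A4}.
The closure contains neither all of U1 = {A1, A2, A3, A4} nor all of U2 = {A1, A2, A4, A5}, so the common attributes are not a superkey of either fragment. The join is lossy.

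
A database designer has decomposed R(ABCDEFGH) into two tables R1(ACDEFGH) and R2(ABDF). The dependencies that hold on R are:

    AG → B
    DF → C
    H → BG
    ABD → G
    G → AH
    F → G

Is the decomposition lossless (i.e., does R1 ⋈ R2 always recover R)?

Common attributes: R1 ∩ R2 = {ADF}.
Closure of {ADF}: DF → C applies, adding C; F → G applies, adding G; AG → B applies, adding B; G → AH applies, adding H. So (ADF)⁺ = {ABCDFGH}.
This closure contains every attribute of R2, so R1 ∩ R2 → R2. The join is lossless.

Yes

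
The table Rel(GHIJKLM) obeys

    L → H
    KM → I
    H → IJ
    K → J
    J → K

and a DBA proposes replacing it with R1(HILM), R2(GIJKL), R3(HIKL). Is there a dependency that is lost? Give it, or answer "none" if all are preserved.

KM → I

Check KM → I: no single fragment contains all of {IKM}, and the restricted closure of {KM} across the fragments never reaches {I}.
L → H is preserved.
H → IJ is preserved.
K → J is preserved.
J → K is preserved.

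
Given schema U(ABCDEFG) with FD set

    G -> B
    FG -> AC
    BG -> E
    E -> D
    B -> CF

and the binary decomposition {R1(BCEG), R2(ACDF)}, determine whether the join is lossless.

No

Common attributes: R1 ∩ R2 = {C}.
No dependency enlarges {C}, so (C)⁺ = {C}.
The closure contains neither all of R1 = {BCEG} nor all of R2 = {ACDF}, so the common attributes are not a superkey of either fragment. The join is lossy.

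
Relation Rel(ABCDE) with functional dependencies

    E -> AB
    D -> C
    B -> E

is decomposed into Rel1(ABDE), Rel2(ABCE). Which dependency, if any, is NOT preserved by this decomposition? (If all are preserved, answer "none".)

D -> C

Check D → C: no single fragment contains all of {CD}, and the restricted closure of {D} across the fragments never reaches {C}.
E → AB is preserved.
B → E is preserved.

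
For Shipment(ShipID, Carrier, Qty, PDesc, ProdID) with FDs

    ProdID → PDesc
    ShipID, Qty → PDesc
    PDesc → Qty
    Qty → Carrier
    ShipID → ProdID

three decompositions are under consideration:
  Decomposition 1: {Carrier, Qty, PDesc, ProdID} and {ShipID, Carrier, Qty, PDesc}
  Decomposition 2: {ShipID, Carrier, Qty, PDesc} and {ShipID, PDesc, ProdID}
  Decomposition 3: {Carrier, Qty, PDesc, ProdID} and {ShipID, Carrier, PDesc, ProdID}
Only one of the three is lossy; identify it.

Decomposition 1

Decomposition 1: common = {Carrier, Qty, PDesc}, closure = {Carrier, Qty, PDesc} → lossy.
Decomposition 2: common = {ShipID, PDesc}, closure = {ShipID, Carrier, Qty, PDesc, ProdID} → lossless.
Decomposition 3: common = {Carrier, PDesc, ProdID}, closure = {Carrier, Qty, PDesc, ProdID} → lossless.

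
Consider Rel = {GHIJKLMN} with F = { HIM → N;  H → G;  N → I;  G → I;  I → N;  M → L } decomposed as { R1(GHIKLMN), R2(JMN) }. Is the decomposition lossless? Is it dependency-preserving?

lossy but dependency-preserving

Lossless test: (MN)⁺ = {ILMN}, which is a superkey of neither fragment — lossy.
Dependency preservation: every FD's attributes lie within a single fragment, so each can be enforced locally — preserved.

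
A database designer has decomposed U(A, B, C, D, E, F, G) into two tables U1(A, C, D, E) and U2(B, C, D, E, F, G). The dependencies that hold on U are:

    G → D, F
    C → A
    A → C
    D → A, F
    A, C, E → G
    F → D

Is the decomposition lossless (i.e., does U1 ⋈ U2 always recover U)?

Yes

Common attributes: U1 ∩ U2 = {C, D, E}.
Closure of {C, D, E}: C → A applies, adding A; D → A, F applies, adding F; A, C, E → G applies, adding G. So (C, D, E)⁺ = {A, C, D, E, F, G}.
This closure contains every attribute of U1, so U1 ∩ U2 → U1. The join is lossless.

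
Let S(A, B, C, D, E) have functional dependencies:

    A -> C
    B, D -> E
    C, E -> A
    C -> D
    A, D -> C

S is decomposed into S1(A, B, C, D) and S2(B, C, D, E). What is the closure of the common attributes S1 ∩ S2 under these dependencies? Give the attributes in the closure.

S1 ∩ S2 = {B, C, D}.
B, D → E applies, adding E
C, E → A applies, adding A
Closure: {A, B, C, D, E}.

A, B, C, D, E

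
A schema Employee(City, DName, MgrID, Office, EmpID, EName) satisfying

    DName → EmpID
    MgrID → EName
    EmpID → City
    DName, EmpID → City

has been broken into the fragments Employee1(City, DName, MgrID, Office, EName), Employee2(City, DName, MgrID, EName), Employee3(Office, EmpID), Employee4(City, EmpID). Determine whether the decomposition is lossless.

No

Chase test. Columns are City, DName, MgrID, Office, EmpID, EName; row i has aⱼ where attribute j ∈ Employeei, else bᵢⱼ.
Initial tableau (one row per fragment):
  row 1: a1 a2 a3 a4 b15 a6
  row 2: a1 a2 a3 b24 b25 a6
  row 3: b31 b32 b33 a4 a5 b36
  row 4: a1 b42 b43 b44 a5 b46
Rows 1 and 2 agree on DName; apply DName→EmpID and equate their EmpID entries.
Rows 3 and 4 agree on EmpID; apply EmpID→City and equate their City entries.
No row becomes fully distinguished — the join is lossy.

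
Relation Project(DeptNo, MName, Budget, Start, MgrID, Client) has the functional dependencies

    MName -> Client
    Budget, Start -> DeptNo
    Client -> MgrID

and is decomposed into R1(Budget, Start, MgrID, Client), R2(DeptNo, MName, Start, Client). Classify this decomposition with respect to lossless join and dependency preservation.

Lossless test: (Start, Client)⁺ = {Start, MgrID, Client}, which is a superkey of neither fragment — lossy.
Dependency preservation: the restricted closure of {Budget, Start} across the fragments never reaches {DeptNo}, so Budget, Start → DeptNo cannot be enforced without a join — not preserved.

lossy and not dependency-preserving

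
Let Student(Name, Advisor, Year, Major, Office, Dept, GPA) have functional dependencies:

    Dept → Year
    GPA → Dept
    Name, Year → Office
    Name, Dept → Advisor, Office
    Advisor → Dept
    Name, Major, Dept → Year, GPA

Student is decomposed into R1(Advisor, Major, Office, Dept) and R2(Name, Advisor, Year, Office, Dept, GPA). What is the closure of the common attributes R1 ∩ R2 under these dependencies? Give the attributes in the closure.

Advisor, Year, Office, Dept

R1 ∩ R2 = {Advisor, Office, Dept}.
Dept → Year applies, adding Year
Closure: {Advisor, Year, Office, Dept}.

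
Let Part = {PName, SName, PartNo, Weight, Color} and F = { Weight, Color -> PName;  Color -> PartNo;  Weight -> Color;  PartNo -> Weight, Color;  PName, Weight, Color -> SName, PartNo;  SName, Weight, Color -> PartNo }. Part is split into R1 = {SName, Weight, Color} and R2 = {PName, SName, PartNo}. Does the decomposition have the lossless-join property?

No

Common attributes: R1 ∩ R2 = {SName}.
No dependency enlarges {SName}, so (SName)⁺ = {SName}.
The closure contains neither all of R1 = {SName, Weight, Color} nor all of R2 = {PName, SName, PartNo}, so the common attributes are not a superkey of either fragment. The join is lossy.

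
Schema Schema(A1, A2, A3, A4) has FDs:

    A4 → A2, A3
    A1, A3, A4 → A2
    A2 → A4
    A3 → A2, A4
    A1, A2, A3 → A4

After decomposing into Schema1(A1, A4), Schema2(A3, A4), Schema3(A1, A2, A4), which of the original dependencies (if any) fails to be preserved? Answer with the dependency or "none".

A4 → A2, A3: restricted closure across fragments reaches A2, A3.
A1, A3, A4 → A2: restricted closure across fragments reaches A2.
A2 → A4 lies within Schema3.
A3 → A2, A4: restricted closure across fragments reaches A2, A4.
A1, A2, A3 → A4: restricted closure across fragments reaches A4.
Every dependency is enforceable on the fragments, so the decomposition is dependency-preserving.

none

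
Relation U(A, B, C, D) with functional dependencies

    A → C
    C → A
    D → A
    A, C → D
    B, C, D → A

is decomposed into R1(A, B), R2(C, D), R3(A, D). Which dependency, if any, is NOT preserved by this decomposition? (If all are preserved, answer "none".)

none

A → C: restricted closure across fragments reaches C.
C → A: restricted closure across fragments reaches A.
D → A lies within R3.
A, C → D: restricted closure across fragments reaches D.
B, C, D → A: restricted closure across fragments reaches A.
Every dependency is enforceable on the fragments, so the decomposition is dependency-preserving.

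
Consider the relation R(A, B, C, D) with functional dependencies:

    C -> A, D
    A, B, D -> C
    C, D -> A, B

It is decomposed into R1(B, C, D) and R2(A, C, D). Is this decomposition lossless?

Common attributes: R1 ∩ R2 = {C, D}.
Closure of {C, D}: C → A, D applies, adding A; C, D → A, B applies, adding B. So (C, D)⁺ = {A, B, C, D}.
This closure contains every attribute of R1, so R1 ∩ R2 → R1. The join is lossless.

Yes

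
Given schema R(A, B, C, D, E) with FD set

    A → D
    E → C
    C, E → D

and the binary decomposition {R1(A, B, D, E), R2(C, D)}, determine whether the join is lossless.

No

Common attributes: R1 ∩ R2 = {D}.
No dependency enlarges {D}, so (D)⁺ = {D}.
The closure contains neither all of R1 = {A, B, D, E} nor all of R2 = {C, D}, so the common attributes are not a superkey of either fragment. The join is lossy.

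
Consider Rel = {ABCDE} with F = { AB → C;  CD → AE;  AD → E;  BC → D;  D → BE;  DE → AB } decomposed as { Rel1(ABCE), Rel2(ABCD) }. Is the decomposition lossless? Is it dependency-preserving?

lossless and dependency-preserving

Lossless test: (ABC)⁺ = {ABCDE}, which contains all of one fragment — lossless.
Dependency preservation: CD → AE; AD → E; D → BE; DE → AB are not contained in any single fragment, but the restricted closure of each left-hand side across the fragments still reaches the right-hand side; the remaining FDs each lie inside some fragment. All dependencies are preserved.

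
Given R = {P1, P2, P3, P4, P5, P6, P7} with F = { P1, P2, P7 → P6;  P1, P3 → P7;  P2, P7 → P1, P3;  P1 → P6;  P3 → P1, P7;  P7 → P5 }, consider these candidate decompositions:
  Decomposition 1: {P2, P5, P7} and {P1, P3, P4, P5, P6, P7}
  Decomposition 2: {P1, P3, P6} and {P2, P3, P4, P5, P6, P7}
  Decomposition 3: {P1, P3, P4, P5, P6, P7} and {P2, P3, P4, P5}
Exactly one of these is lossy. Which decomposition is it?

Decomposition 1

Decomposition 1: common = {P5, P7}, closure = {P5, P7} → lossy.
Decomposition 2: common = {P3, P6}, closure = {P1, P3, P5, P6, P7} → lossless.
Decomposition 3: common = {P3, P4, P5}, closure = {P1, P3, P4, P5, P6, P7} → lossless.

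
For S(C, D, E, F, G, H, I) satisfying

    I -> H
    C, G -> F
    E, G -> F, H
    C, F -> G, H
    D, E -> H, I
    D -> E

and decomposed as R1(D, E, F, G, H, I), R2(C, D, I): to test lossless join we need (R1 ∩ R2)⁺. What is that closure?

D, E, H, I

R1 ∩ R2 = {D, I}.
I → H applies, adding H
D → E applies, adding E
Closure: {D, E, H, I}.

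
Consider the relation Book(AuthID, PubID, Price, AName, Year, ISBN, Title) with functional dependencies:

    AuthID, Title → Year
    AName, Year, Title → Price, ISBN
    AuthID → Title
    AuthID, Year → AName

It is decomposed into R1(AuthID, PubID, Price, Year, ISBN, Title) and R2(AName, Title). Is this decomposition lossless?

Common attributes: R1 ∩ R2 = {Title}.
No dependency enlarges {Title}, so (Title)⁺ = {Title}.
The closure contains neither all of R1 = {AuthID, PubID, Price, Year, ISBN, Title} nor all of R2 = {AName, Title}, so the common attributes are not a superkey of either fragment. The join is lossy.

No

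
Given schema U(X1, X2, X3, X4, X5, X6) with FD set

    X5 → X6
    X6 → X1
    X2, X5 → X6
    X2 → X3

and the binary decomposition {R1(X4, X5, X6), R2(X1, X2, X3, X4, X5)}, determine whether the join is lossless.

Common attributes: R1 ∩ R2 = {X4, X5}.
Closure of {X4, X5}: X5 → X6 applies, adding X6; X6 → X1 applies, adding X1. So (X4, X5)⁺ = {X1, X4, X5, X6}.
This closure contains every attribute of R1, so R1 ∩ R2 → R1. The join is lossless.

Yes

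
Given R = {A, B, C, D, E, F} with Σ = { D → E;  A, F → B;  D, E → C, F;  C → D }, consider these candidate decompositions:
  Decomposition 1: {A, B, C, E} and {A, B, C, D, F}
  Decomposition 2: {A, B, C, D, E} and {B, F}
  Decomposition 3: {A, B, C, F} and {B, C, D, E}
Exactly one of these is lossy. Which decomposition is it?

Decomposition 1: common = {A, B, C}, closure = {A, B, C, D, E, F} → lossless.
Decomposition 2: common = {B}, closure = {B} → lossy.
Decomposition 3: common = {B, C}, closure = {B, C, D, E, F} → lossless.

Decomposition 2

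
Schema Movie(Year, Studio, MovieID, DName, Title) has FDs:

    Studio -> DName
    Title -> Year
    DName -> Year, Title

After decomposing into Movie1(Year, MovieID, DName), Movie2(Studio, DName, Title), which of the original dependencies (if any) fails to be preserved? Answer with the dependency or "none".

Check Title → Year: no single fragment contains all of {Year, Title}, and the restricted closure of {Title} across the fragments never reaches {Year}.
Studio → DName is preserved.
DName → Year, Title is preserved.

Title -> Year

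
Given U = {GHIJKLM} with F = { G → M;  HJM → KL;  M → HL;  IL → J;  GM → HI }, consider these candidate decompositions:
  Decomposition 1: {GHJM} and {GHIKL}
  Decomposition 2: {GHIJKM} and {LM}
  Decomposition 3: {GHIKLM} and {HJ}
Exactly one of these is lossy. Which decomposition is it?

Decomposition 1: common = {GH}, closure = {GHIJKLM} → lossless.
Decomposition 2: common = {M}, closure = {HLM} → lossless.
Decomposition 3: common = {H}, closure = {H} → lossy.

Decomposition 3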